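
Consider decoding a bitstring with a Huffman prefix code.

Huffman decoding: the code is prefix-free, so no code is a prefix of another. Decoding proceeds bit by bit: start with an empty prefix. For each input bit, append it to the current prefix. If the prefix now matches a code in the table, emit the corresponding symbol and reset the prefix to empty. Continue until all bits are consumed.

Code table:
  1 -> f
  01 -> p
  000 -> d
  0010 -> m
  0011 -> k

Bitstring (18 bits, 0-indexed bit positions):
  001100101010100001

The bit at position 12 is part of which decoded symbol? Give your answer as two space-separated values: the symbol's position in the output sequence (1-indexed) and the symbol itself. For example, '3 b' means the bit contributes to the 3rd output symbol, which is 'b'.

Bit 0: prefix='0' (no match yet)
Bit 1: prefix='00' (no match yet)
Bit 2: prefix='001' (no match yet)
Bit 3: prefix='0011' -> emit 'k', reset
Bit 4: prefix='0' (no match yet)
Bit 5: prefix='00' (no match yet)
Bit 6: prefix='001' (no match yet)
Bit 7: prefix='0010' -> emit 'm', reset
Bit 8: prefix='1' -> emit 'f', reset
Bit 9: prefix='0' (no match yet)
Bit 10: prefix='01' -> emit 'p', reset
Bit 11: prefix='0' (no match yet)
Bit 12: prefix='01' -> emit 'p', reset
Bit 13: prefix='0' (no match yet)
Bit 14: prefix='00' (no match yet)
Bit 15: prefix='000' -> emit 'd', reset
Bit 16: prefix='0' (no match yet)

Answer: 5 p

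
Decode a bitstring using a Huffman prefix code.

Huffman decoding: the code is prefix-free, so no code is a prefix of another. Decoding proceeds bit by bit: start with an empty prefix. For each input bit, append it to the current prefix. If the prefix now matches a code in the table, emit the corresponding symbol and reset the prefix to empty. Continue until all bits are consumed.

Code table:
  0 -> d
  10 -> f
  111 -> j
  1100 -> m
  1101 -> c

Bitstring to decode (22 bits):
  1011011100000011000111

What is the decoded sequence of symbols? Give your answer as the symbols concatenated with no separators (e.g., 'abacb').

Answer: fcmddddmdj

Derivation:
Bit 0: prefix='1' (no match yet)
Bit 1: prefix='10' -> emit 'f', reset
Bit 2: prefix='1' (no match yet)
Bit 3: prefix='11' (no match yet)
Bit 4: prefix='110' (no match yet)
Bit 5: prefix='1101' -> emit 'c', reset
Bit 6: prefix='1' (no match yet)
Bit 7: prefix='11' (no match yet)
Bit 8: prefix='110' (no match yet)
Bit 9: prefix='1100' -> emit 'm', reset
Bit 10: prefix='0' -> emit 'd', reset
Bit 11: prefix='0' -> emit 'd', reset
Bit 12: prefix='0' -> emit 'd', reset
Bit 13: prefix='0' -> emit 'd', reset
Bit 14: prefix='1' (no match yet)
Bit 15: prefix='11' (no match yet)
Bit 16: prefix='110' (no match yet)
Bit 17: prefix='1100' -> emit 'm', reset
Bit 18: prefix='0' -> emit 'd', reset
Bit 19: prefix='1' (no match yet)
Bit 20: prefix='11' (no match yet)
Bit 21: prefix='111' -> emit 'j', reset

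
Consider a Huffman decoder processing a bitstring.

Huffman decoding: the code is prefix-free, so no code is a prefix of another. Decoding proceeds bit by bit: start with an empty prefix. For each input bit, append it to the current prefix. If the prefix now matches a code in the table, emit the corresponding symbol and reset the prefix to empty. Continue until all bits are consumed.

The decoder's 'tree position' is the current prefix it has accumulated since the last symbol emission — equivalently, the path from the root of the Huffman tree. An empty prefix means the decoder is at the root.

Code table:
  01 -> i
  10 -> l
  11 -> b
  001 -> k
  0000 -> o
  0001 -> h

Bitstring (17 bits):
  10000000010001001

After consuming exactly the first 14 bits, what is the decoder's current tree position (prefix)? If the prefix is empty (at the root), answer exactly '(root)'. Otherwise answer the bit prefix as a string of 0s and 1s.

Answer: (root)

Derivation:
Bit 0: prefix='1' (no match yet)
Bit 1: prefix='10' -> emit 'l', reset
Bit 2: prefix='0' (no match yet)
Bit 3: prefix='00' (no match yet)
Bit 4: prefix='000' (no match yet)
Bit 5: prefix='0000' -> emit 'o', reset
Bit 6: prefix='0' (no match yet)
Bit 7: prefix='00' (no match yet)
Bit 8: prefix='000' (no match yet)
Bit 9: prefix='0001' -> emit 'h', reset
Bit 10: prefix='0' (no match yet)
Bit 11: prefix='00' (no match yet)
Bit 12: prefix='000' (no match yet)
Bit 13: prefix='0001' -> emit 'h', reset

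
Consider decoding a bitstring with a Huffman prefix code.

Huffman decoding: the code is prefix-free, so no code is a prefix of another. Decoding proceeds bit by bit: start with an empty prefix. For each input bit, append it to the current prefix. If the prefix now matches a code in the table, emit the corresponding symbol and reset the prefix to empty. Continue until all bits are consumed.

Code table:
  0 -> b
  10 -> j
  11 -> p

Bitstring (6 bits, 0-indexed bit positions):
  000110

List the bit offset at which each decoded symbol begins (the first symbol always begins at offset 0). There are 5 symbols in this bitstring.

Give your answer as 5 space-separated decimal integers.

Bit 0: prefix='0' -> emit 'b', reset
Bit 1: prefix='0' -> emit 'b', reset
Bit 2: prefix='0' -> emit 'b', reset
Bit 3: prefix='1' (no match yet)
Bit 4: prefix='11' -> emit 'p', reset
Bit 5: prefix='0' -> emit 'b', reset

Answer: 0 1 2 3 5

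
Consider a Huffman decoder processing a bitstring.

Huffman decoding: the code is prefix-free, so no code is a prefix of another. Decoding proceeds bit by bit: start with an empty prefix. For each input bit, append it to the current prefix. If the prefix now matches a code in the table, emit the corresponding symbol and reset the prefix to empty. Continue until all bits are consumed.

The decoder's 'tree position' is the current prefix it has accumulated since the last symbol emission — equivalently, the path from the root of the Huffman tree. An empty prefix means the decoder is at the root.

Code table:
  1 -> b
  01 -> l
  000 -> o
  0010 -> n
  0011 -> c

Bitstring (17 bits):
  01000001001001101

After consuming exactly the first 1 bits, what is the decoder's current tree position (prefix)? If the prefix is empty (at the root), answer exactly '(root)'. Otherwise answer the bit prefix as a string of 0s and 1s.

Answer: 0

Derivation:
Bit 0: prefix='0' (no match yet)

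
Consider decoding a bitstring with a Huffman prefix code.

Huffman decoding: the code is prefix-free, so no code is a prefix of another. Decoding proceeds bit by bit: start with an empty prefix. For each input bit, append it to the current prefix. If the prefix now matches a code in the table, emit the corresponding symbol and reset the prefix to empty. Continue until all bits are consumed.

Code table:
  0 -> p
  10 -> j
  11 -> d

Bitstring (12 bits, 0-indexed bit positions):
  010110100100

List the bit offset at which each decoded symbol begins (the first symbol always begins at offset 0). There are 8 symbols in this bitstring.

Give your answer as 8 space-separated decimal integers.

Bit 0: prefix='0' -> emit 'p', reset
Bit 1: prefix='1' (no match yet)
Bit 2: prefix='10' -> emit 'j', reset
Bit 3: prefix='1' (no match yet)
Bit 4: prefix='11' -> emit 'd', reset
Bit 5: prefix='0' -> emit 'p', reset
Bit 6: prefix='1' (no match yet)
Bit 7: prefix='10' -> emit 'j', reset
Bit 8: prefix='0' -> emit 'p', reset
Bit 9: prefix='1' (no match yet)
Bit 10: prefix='10' -> emit 'j', reset
Bit 11: prefix='0' -> emit 'p', reset

Answer: 0 1 3 5 6 8 9 11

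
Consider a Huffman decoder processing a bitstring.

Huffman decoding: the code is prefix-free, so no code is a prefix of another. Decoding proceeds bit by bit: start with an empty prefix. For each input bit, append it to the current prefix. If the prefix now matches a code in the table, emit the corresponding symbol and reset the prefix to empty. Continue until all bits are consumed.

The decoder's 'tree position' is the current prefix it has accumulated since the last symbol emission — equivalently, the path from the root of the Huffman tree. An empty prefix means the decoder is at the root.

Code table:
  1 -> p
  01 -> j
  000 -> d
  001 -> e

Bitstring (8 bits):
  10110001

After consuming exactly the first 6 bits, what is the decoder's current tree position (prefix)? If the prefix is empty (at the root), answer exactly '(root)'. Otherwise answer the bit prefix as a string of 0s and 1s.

Bit 0: prefix='1' -> emit 'p', reset
Bit 1: prefix='0' (no match yet)
Bit 2: prefix='01' -> emit 'j', reset
Bit 3: prefix='1' -> emit 'p', reset
Bit 4: prefix='0' (no match yet)
Bit 5: prefix='00' (no match yet)

Answer: 00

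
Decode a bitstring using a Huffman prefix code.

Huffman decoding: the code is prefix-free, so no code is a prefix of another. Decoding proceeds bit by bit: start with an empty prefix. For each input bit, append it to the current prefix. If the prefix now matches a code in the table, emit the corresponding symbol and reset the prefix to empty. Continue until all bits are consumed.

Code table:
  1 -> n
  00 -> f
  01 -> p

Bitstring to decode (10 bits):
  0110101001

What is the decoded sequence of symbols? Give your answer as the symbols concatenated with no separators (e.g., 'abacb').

Answer: pnppfn

Derivation:
Bit 0: prefix='0' (no match yet)
Bit 1: prefix='01' -> emit 'p', reset
Bit 2: prefix='1' -> emit 'n', reset
Bit 3: prefix='0' (no match yet)
Bit 4: prefix='01' -> emit 'p', reset
Bit 5: prefix='0' (no match yet)
Bit 6: prefix='01' -> emit 'p', reset
Bit 7: prefix='0' (no match yet)
Bit 8: prefix='00' -> emit 'f', reset
Bit 9: prefix='1' -> emit 'n', reset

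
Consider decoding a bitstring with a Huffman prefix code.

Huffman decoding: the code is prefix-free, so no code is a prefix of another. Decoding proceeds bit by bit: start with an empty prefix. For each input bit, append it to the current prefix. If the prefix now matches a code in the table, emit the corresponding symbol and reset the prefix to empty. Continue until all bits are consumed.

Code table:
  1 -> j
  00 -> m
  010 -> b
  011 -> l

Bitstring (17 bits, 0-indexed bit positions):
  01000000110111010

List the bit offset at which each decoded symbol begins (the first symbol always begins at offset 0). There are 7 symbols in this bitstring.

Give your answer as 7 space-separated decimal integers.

Answer: 0 3 5 7 10 13 14

Derivation:
Bit 0: prefix='0' (no match yet)
Bit 1: prefix='01' (no match yet)
Bit 2: prefix='010' -> emit 'b', reset
Bit 3: prefix='0' (no match yet)
Bit 4: prefix='00' -> emit 'm', reset
Bit 5: prefix='0' (no match yet)
Bit 6: prefix='00' -> emit 'm', reset
Bit 7: prefix='0' (no match yet)
Bit 8: prefix='01' (no match yet)
Bit 9: prefix='011' -> emit 'l', reset
Bit 10: prefix='0' (no match yet)
Bit 11: prefix='01' (no match yet)
Bit 12: prefix='011' -> emit 'l', reset
Bit 13: prefix='1' -> emit 'j', reset
Bit 14: prefix='0' (no match yet)
Bit 15: prefix='01' (no match yet)
Bit 16: prefix='010' -> emit 'b', reset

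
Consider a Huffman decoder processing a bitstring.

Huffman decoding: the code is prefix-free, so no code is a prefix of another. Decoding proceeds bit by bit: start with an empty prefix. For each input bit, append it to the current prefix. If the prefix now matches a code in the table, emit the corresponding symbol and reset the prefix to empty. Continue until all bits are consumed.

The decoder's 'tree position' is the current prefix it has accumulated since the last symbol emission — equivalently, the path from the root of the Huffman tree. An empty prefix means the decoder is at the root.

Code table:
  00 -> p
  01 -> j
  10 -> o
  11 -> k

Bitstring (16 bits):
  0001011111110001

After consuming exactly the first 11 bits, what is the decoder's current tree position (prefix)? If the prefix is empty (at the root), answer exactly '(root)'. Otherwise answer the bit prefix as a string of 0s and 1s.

Bit 0: prefix='0' (no match yet)
Bit 1: prefix='00' -> emit 'p', reset
Bit 2: prefix='0' (no match yet)
Bit 3: prefix='01' -> emit 'j', reset
Bit 4: prefix='0' (no match yet)
Bit 5: prefix='01' -> emit 'j', reset
Bit 6: prefix='1' (no match yet)
Bit 7: prefix='11' -> emit 'k', reset
Bit 8: prefix='1' (no match yet)
Bit 9: prefix='11' -> emit 'k', reset
Bit 10: prefix='1' (no match yet)

Answer: 1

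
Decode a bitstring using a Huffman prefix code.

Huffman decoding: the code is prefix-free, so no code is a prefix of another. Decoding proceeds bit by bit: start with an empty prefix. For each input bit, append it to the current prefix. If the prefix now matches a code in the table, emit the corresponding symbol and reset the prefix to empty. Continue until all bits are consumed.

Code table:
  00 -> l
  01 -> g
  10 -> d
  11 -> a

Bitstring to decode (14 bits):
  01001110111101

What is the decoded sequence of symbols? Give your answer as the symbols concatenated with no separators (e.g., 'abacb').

Bit 0: prefix='0' (no match yet)
Bit 1: prefix='01' -> emit 'g', reset
Bit 2: prefix='0' (no match yet)
Bit 3: prefix='00' -> emit 'l', reset
Bit 4: prefix='1' (no match yet)
Bit 5: prefix='11' -> emit 'a', reset
Bit 6: prefix='1' (no match yet)
Bit 7: prefix='10' -> emit 'd', reset
Bit 8: prefix='1' (no match yet)
Bit 9: prefix='11' -> emit 'a', reset
Bit 10: prefix='1' (no match yet)
Bit 11: prefix='11' -> emit 'a', reset
Bit 12: prefix='0' (no match yet)
Bit 13: prefix='01' -> emit 'g', reset

Answer: gladaag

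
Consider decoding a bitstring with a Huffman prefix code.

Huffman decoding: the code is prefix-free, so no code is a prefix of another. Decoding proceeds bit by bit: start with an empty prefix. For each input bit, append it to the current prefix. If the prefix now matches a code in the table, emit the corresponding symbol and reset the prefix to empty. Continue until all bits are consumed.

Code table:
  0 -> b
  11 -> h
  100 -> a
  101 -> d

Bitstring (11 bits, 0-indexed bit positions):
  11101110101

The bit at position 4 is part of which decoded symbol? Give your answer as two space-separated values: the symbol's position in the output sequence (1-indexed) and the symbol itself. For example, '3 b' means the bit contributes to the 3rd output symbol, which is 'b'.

Answer: 2 d

Derivation:
Bit 0: prefix='1' (no match yet)
Bit 1: prefix='11' -> emit 'h', reset
Bit 2: prefix='1' (no match yet)
Bit 3: prefix='10' (no match yet)
Bit 4: prefix='101' -> emit 'd', reset
Bit 5: prefix='1' (no match yet)
Bit 6: prefix='11' -> emit 'h', reset
Bit 7: prefix='0' -> emit 'b', reset
Bit 8: prefix='1' (no match yet)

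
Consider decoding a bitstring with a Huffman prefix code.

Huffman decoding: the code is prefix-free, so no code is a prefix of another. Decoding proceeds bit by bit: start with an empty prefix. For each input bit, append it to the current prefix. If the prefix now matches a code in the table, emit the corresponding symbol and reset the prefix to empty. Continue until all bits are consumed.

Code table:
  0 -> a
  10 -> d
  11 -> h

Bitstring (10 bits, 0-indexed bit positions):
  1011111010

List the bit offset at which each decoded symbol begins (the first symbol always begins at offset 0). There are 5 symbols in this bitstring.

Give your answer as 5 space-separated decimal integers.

Answer: 0 2 4 6 8

Derivation:
Bit 0: prefix='1' (no match yet)
Bit 1: prefix='10' -> emit 'd', reset
Bit 2: prefix='1' (no match yet)
Bit 3: prefix='11' -> emit 'h', reset
Bit 4: prefix='1' (no match yet)
Bit 5: prefix='11' -> emit 'h', reset
Bit 6: prefix='1' (no match yet)
Bit 7: prefix='10' -> emit 'd', reset
Bit 8: prefix='1' (no match yet)
Bit 9: prefix='10' -> emit 'd', reset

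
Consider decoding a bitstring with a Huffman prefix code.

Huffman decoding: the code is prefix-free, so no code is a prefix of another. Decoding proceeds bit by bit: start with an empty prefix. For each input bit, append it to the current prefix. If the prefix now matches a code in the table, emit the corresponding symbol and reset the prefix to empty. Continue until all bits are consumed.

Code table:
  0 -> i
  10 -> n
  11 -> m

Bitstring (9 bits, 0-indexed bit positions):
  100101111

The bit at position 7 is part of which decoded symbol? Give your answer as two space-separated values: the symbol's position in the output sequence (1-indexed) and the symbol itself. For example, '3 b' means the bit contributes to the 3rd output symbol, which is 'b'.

Answer: 5 m

Derivation:
Bit 0: prefix='1' (no match yet)
Bit 1: prefix='10' -> emit 'n', reset
Bit 2: prefix='0' -> emit 'i', reset
Bit 3: prefix='1' (no match yet)
Bit 4: prefix='10' -> emit 'n', reset
Bit 5: prefix='1' (no match yet)
Bit 6: prefix='11' -> emit 'm', reset
Bit 7: prefix='1' (no match yet)
Bit 8: prefix='11' -> emit 'm', reset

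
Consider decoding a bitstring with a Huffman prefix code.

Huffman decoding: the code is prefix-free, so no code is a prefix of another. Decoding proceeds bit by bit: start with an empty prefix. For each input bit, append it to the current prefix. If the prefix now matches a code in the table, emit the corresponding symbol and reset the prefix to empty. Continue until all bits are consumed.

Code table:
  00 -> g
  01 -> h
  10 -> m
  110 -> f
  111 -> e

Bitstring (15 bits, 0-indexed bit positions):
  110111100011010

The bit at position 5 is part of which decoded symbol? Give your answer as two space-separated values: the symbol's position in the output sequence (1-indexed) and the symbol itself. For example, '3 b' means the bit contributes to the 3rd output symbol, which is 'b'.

Bit 0: prefix='1' (no match yet)
Bit 1: prefix='11' (no match yet)
Bit 2: prefix='110' -> emit 'f', reset
Bit 3: prefix='1' (no match yet)
Bit 4: prefix='11' (no match yet)
Bit 5: prefix='111' -> emit 'e', reset
Bit 6: prefix='1' (no match yet)
Bit 7: prefix='10' -> emit 'm', reset
Bit 8: prefix='0' (no match yet)
Bit 9: prefix='00' -> emit 'g', reset

Answer: 2 e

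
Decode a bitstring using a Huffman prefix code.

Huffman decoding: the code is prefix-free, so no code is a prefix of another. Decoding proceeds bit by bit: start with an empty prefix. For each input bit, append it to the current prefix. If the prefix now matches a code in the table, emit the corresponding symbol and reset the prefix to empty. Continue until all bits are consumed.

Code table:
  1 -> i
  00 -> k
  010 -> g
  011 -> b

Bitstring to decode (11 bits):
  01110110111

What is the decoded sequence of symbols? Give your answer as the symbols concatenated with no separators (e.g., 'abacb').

Bit 0: prefix='0' (no match yet)
Bit 1: prefix='01' (no match yet)
Bit 2: prefix='011' -> emit 'b', reset
Bit 3: prefix='1' -> emit 'i', reset
Bit 4: prefix='0' (no match yet)
Bit 5: prefix='01' (no match yet)
Bit 6: prefix='011' -> emit 'b', reset
Bit 7: prefix='0' (no match yet)
Bit 8: prefix='01' (no match yet)
Bit 9: prefix='011' -> emit 'b', reset
Bit 10: prefix='1' -> emit 'i', reset

Answer: bibbi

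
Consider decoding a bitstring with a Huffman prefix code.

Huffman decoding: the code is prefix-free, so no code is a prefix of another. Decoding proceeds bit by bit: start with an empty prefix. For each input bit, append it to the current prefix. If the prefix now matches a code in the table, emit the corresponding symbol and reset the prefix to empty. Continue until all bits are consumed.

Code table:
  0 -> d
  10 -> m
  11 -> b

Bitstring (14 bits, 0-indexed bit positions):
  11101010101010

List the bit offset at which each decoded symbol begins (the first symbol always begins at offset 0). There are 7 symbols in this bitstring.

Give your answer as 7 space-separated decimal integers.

Answer: 0 2 4 6 8 10 12

Derivation:
Bit 0: prefix='1' (no match yet)
Bit 1: prefix='11' -> emit 'b', reset
Bit 2: prefix='1' (no match yet)
Bit 3: prefix='10' -> emit 'm', reset
Bit 4: prefix='1' (no match yet)
Bit 5: prefix='10' -> emit 'm', reset
Bit 6: prefix='1' (no match yet)
Bit 7: prefix='10' -> emit 'm', reset
Bit 8: prefix='1' (no match yet)
Bit 9: prefix='10' -> emit 'm', reset
Bit 10: prefix='1' (no match yet)
Bit 11: prefix='10' -> emit 'm', reset
Bit 12: prefix='1' (no match yet)
Bit 13: prefix='10' -> emit 'm', reset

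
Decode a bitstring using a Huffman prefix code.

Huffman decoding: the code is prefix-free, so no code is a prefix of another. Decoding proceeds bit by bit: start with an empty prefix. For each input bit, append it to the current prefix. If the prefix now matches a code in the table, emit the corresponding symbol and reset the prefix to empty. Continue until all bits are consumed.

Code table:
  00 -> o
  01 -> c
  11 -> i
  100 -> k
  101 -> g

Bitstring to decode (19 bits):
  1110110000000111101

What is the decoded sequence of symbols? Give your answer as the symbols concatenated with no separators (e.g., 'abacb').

Answer: igkoocig

Derivation:
Bit 0: prefix='1' (no match yet)
Bit 1: prefix='11' -> emit 'i', reset
Bit 2: prefix='1' (no match yet)
Bit 3: prefix='10' (no match yet)
Bit 4: prefix='101' -> emit 'g', reset
Bit 5: prefix='1' (no match yet)
Bit 6: prefix='10' (no match yet)
Bit 7: prefix='100' -> emit 'k', reset
Bit 8: prefix='0' (no match yet)
Bit 9: prefix='00' -> emit 'o', reset
Bit 10: prefix='0' (no match yet)
Bit 11: prefix='00' -> emit 'o', reset
Bit 12: prefix='0' (no match yet)
Bit 13: prefix='01' -> emit 'c', reset
Bit 14: prefix='1' (no match yet)
Bit 15: prefix='11' -> emit 'i', reset
Bit 16: prefix='1' (no match yet)
Bit 17: prefix='10' (no match yet)
Bit 18: prefix='101' -> emit 'g', reset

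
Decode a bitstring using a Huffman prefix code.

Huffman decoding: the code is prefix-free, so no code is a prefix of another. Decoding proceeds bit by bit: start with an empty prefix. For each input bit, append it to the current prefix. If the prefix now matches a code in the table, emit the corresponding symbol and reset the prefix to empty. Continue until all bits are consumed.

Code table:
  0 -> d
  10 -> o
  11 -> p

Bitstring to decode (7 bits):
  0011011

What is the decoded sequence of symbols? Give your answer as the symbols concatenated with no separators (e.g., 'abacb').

Bit 0: prefix='0' -> emit 'd', reset
Bit 1: prefix='0' -> emit 'd', reset
Bit 2: prefix='1' (no match yet)
Bit 3: prefix='11' -> emit 'p', reset
Bit 4: prefix='0' -> emit 'd', reset
Bit 5: prefix='1' (no match yet)
Bit 6: prefix='11' -> emit 'p', reset

Answer: ddpdp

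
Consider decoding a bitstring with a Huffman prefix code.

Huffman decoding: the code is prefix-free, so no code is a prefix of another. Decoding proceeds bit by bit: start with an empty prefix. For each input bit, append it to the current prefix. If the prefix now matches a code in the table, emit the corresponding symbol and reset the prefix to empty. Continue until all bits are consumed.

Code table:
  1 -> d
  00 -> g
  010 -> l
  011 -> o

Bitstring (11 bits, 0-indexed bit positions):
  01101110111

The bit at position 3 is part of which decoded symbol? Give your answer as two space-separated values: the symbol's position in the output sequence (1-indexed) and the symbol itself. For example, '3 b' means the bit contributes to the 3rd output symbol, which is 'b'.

Answer: 2 o

Derivation:
Bit 0: prefix='0' (no match yet)
Bit 1: prefix='01' (no match yet)
Bit 2: prefix='011' -> emit 'o', reset
Bit 3: prefix='0' (no match yet)
Bit 4: prefix='01' (no match yet)
Bit 5: prefix='011' -> emit 'o', reset
Bit 6: prefix='1' -> emit 'd', reset
Bit 7: prefix='0' (no match yet)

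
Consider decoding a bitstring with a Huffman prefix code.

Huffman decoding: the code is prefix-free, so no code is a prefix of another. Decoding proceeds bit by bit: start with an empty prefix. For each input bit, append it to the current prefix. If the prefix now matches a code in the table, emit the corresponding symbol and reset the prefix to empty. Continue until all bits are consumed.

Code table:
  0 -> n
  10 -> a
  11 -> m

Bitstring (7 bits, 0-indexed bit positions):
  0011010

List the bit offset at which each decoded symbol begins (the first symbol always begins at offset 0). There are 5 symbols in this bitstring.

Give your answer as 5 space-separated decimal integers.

Bit 0: prefix='0' -> emit 'n', reset
Bit 1: prefix='0' -> emit 'n', reset
Bit 2: prefix='1' (no match yet)
Bit 3: prefix='11' -> emit 'm', reset
Bit 4: prefix='0' -> emit 'n', reset
Bit 5: prefix='1' (no match yet)
Bit 6: prefix='10' -> emit 'a', reset

Answer: 0 1 2 4 5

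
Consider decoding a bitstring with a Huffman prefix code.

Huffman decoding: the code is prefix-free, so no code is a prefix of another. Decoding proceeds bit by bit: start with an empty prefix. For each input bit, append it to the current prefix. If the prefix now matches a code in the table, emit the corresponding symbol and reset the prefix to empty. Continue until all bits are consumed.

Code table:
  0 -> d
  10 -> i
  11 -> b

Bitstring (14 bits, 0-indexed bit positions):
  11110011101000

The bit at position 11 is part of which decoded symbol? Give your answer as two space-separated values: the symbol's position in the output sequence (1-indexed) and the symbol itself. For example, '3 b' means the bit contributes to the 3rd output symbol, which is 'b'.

Bit 0: prefix='1' (no match yet)
Bit 1: prefix='11' -> emit 'b', reset
Bit 2: prefix='1' (no match yet)
Bit 3: prefix='11' -> emit 'b', reset
Bit 4: prefix='0' -> emit 'd', reset
Bit 5: prefix='0' -> emit 'd', reset
Bit 6: prefix='1' (no match yet)
Bit 7: prefix='11' -> emit 'b', reset
Bit 8: prefix='1' (no match yet)
Bit 9: prefix='10' -> emit 'i', reset
Bit 10: prefix='1' (no match yet)
Bit 11: prefix='10' -> emit 'i', reset
Bit 12: prefix='0' -> emit 'd', reset
Bit 13: prefix='0' -> emit 'd', reset

Answer: 7 i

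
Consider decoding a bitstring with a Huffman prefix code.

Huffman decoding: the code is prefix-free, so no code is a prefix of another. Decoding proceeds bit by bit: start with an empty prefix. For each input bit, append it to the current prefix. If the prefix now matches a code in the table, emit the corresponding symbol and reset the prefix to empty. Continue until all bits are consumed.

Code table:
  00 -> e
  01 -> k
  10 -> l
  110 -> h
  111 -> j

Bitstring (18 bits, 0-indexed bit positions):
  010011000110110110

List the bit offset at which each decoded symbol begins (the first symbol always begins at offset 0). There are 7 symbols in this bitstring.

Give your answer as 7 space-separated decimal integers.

Answer: 0 2 4 7 9 12 15

Derivation:
Bit 0: prefix='0' (no match yet)
Bit 1: prefix='01' -> emit 'k', reset
Bit 2: prefix='0' (no match yet)
Bit 3: prefix='00' -> emit 'e', reset
Bit 4: prefix='1' (no match yet)
Bit 5: prefix='11' (no match yet)
Bit 6: prefix='110' -> emit 'h', reset
Bit 7: prefix='0' (no match yet)
Bit 8: prefix='00' -> emit 'e', reset
Bit 9: prefix='1' (no match yet)
Bit 10: prefix='11' (no match yet)
Bit 11: prefix='110' -> emit 'h', reset
Bit 12: prefix='1' (no match yet)
Bit 13: prefix='11' (no match yet)
Bit 14: prefix='110' -> emit 'h', reset
Bit 15: prefix='1' (no match yet)
Bit 16: prefix='11' (no match yet)
Bit 17: prefix='110' -> emit 'h', reset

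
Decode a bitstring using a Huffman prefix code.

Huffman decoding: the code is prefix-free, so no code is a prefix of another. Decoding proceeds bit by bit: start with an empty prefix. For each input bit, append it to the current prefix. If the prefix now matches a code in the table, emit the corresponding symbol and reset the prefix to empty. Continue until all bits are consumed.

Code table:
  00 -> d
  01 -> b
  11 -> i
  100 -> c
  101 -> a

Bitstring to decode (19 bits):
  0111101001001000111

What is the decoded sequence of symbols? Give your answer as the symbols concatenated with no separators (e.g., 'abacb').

Bit 0: prefix='0' (no match yet)
Bit 1: prefix='01' -> emit 'b', reset
Bit 2: prefix='1' (no match yet)
Bit 3: prefix='11' -> emit 'i', reset
Bit 4: prefix='1' (no match yet)
Bit 5: prefix='10' (no match yet)
Bit 6: prefix='101' -> emit 'a', reset
Bit 7: prefix='0' (no match yet)
Bit 8: prefix='00' -> emit 'd', reset
Bit 9: prefix='1' (no match yet)
Bit 10: prefix='10' (no match yet)
Bit 11: prefix='100' -> emit 'c', reset
Bit 12: prefix='1' (no match yet)
Bit 13: prefix='10' (no match yet)
Bit 14: prefix='100' -> emit 'c', reset
Bit 15: prefix='0' (no match yet)
Bit 16: prefix='01' -> emit 'b', reset
Bit 17: prefix='1' (no match yet)
Bit 18: prefix='11' -> emit 'i', reset

Answer: biadccbi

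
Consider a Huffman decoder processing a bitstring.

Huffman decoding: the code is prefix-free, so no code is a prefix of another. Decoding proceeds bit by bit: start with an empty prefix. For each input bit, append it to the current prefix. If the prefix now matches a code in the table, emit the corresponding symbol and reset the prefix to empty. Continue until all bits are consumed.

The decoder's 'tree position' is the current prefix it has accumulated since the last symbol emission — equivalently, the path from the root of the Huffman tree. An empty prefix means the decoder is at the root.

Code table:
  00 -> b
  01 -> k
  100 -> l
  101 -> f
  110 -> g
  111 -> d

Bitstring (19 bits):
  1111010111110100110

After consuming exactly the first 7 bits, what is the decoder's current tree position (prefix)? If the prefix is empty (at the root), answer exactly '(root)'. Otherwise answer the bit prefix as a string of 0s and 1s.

Answer: 0

Derivation:
Bit 0: prefix='1' (no match yet)
Bit 1: prefix='11' (no match yet)
Bit 2: prefix='111' -> emit 'd', reset
Bit 3: prefix='1' (no match yet)
Bit 4: prefix='10' (no match yet)
Bit 5: prefix='101' -> emit 'f', reset
Bit 6: prefix='0' (no match yet)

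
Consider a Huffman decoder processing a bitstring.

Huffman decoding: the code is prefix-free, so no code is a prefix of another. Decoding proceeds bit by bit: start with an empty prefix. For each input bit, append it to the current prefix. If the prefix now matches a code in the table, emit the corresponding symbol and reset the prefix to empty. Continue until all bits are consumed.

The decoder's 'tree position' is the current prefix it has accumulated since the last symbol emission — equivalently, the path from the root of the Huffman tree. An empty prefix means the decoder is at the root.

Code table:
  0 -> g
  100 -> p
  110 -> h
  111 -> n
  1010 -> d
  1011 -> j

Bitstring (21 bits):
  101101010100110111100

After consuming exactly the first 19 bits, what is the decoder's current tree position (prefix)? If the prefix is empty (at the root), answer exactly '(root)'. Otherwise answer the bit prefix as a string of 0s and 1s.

Bit 0: prefix='1' (no match yet)
Bit 1: prefix='10' (no match yet)
Bit 2: prefix='101' (no match yet)
Bit 3: prefix='1011' -> emit 'j', reset
Bit 4: prefix='0' -> emit 'g', reset
Bit 5: prefix='1' (no match yet)
Bit 6: prefix='10' (no match yet)
Bit 7: prefix='101' (no match yet)
Bit 8: prefix='1010' -> emit 'd', reset
Bit 9: prefix='1' (no match yet)
Bit 10: prefix='10' (no match yet)
Bit 11: prefix='100' -> emit 'p', reset
Bit 12: prefix='1' (no match yet)
Bit 13: prefix='11' (no match yet)
Bit 14: prefix='110' -> emit 'h', reset
Bit 15: prefix='1' (no match yet)
Bit 16: prefix='11' (no match yet)
Bit 17: prefix='111' -> emit 'n', reset
Bit 18: prefix='1' (no match yet)

Answer: 1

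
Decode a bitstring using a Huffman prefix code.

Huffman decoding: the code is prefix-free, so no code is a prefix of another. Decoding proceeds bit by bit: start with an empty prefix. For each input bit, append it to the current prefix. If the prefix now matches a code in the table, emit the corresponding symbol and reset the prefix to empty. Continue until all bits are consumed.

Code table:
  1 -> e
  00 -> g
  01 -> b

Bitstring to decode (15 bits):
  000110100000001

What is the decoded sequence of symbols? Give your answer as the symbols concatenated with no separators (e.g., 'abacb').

Answer: gbebgggb

Derivation:
Bit 0: prefix='0' (no match yet)
Bit 1: prefix='00' -> emit 'g', reset
Bit 2: prefix='0' (no match yet)
Bit 3: prefix='01' -> emit 'b', reset
Bit 4: prefix='1' -> emit 'e', reset
Bit 5: prefix='0' (no match yet)
Bit 6: prefix='01' -> emit 'b', reset
Bit 7: prefix='0' (no match yet)
Bit 8: prefix='00' -> emit 'g', reset
Bit 9: prefix='0' (no match yet)
Bit 10: prefix='00' -> emit 'g', reset
Bit 11: prefix='0' (no match yet)
Bit 12: prefix='00' -> emit 'g', reset
Bit 13: prefix='0' (no match yet)
Bit 14: prefix='01' -> emit 'b', reset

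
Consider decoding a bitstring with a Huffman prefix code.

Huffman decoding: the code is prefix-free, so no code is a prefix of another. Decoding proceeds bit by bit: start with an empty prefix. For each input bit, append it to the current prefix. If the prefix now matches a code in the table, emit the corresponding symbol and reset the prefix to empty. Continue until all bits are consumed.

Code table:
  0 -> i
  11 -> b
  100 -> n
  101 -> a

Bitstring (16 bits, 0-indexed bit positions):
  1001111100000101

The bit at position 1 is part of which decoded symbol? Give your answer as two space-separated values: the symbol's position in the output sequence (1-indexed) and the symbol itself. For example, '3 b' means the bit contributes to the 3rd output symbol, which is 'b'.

Answer: 1 n

Derivation:
Bit 0: prefix='1' (no match yet)
Bit 1: prefix='10' (no match yet)
Bit 2: prefix='100' -> emit 'n', reset
Bit 3: prefix='1' (no match yet)
Bit 4: prefix='11' -> emit 'b', reset
Bit 5: prefix='1' (no match yet)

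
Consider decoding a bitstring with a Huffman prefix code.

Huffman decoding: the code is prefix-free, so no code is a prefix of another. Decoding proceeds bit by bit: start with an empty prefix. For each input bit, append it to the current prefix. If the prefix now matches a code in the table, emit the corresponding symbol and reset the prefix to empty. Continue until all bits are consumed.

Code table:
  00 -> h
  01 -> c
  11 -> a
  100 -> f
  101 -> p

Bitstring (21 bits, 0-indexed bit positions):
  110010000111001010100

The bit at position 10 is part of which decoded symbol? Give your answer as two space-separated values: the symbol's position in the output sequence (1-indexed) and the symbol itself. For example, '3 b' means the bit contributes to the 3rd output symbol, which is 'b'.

Bit 0: prefix='1' (no match yet)
Bit 1: prefix='11' -> emit 'a', reset
Bit 2: prefix='0' (no match yet)
Bit 3: prefix='00' -> emit 'h', reset
Bit 4: prefix='1' (no match yet)
Bit 5: prefix='10' (no match yet)
Bit 6: prefix='100' -> emit 'f', reset
Bit 7: prefix='0' (no match yet)
Bit 8: prefix='00' -> emit 'h', reset
Bit 9: prefix='1' (no match yet)
Bit 10: prefix='11' -> emit 'a', reset
Bit 11: prefix='1' (no match yet)
Bit 12: prefix='10' (no match yet)
Bit 13: prefix='100' -> emit 'f', reset
Bit 14: prefix='1' (no match yet)

Answer: 5 a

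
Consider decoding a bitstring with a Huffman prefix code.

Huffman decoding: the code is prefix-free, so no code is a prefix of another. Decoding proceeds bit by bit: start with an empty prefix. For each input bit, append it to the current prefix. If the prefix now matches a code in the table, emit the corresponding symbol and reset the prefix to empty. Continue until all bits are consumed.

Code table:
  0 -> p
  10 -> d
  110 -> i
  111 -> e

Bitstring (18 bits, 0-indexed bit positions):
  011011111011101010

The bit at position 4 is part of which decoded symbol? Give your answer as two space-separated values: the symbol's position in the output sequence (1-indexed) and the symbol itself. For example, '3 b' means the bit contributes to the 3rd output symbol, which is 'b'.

Answer: 3 e

Derivation:
Bit 0: prefix='0' -> emit 'p', reset
Bit 1: prefix='1' (no match yet)
Bit 2: prefix='11' (no match yet)
Bit 3: prefix='110' -> emit 'i', reset
Bit 4: prefix='1' (no match yet)
Bit 5: prefix='11' (no match yet)
Bit 6: prefix='111' -> emit 'e', reset
Bit 7: prefix='1' (no match yet)
Bit 8: prefix='11' (no match yet)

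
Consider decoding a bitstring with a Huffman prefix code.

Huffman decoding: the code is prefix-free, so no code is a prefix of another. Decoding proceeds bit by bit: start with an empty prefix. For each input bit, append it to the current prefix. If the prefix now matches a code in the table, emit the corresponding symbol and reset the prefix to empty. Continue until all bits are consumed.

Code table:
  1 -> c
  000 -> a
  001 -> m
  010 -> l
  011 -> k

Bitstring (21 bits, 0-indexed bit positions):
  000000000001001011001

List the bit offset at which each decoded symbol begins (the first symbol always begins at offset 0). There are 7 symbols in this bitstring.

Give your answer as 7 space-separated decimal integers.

Bit 0: prefix='0' (no match yet)
Bit 1: prefix='00' (no match yet)
Bit 2: prefix='000' -> emit 'a', reset
Bit 3: prefix='0' (no match yet)
Bit 4: prefix='00' (no match yet)
Bit 5: prefix='000' -> emit 'a', reset
Bit 6: prefix='0' (no match yet)
Bit 7: prefix='00' (no match yet)
Bit 8: prefix='000' -> emit 'a', reset
Bit 9: prefix='0' (no match yet)
Bit 10: prefix='00' (no match yet)
Bit 11: prefix='001' -> emit 'm', reset
Bit 12: prefix='0' (no match yet)
Bit 13: prefix='00' (no match yet)
Bit 14: prefix='001' -> emit 'm', reset
Bit 15: prefix='0' (no match yet)
Bit 16: prefix='01' (no match yet)
Bit 17: prefix='011' -> emit 'k', reset
Bit 18: prefix='0' (no match yet)
Bit 19: prefix='00' (no match yet)
Bit 20: prefix='001' -> emit 'm', reset

Answer: 0 3 6 9 12 15 18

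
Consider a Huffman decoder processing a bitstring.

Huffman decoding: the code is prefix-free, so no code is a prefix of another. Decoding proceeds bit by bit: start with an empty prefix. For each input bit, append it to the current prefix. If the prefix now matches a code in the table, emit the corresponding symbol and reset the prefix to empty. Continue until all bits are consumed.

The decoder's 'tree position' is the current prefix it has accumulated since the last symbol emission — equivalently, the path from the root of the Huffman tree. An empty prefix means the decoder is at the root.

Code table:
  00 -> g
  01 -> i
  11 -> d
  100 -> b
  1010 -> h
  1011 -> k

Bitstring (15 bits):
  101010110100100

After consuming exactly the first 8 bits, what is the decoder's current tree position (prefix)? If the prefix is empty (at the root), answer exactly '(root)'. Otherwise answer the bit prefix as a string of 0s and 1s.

Bit 0: prefix='1' (no match yet)
Bit 1: prefix='10' (no match yet)
Bit 2: prefix='101' (no match yet)
Bit 3: prefix='1010' -> emit 'h', reset
Bit 4: prefix='1' (no match yet)
Bit 5: prefix='10' (no match yet)
Bit 6: prefix='101' (no match yet)
Bit 7: prefix='1011' -> emit 'k', reset

Answer: (root)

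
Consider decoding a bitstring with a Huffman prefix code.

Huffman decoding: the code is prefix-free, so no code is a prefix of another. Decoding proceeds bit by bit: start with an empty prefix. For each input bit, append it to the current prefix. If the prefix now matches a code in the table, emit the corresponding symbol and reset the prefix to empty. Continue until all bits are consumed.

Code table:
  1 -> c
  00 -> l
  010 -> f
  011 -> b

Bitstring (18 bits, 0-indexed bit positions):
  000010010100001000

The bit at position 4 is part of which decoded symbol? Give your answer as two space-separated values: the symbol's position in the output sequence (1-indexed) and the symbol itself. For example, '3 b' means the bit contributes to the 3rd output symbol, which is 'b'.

Bit 0: prefix='0' (no match yet)
Bit 1: prefix='00' -> emit 'l', reset
Bit 2: prefix='0' (no match yet)
Bit 3: prefix='00' -> emit 'l', reset
Bit 4: prefix='1' -> emit 'c', reset
Bit 5: prefix='0' (no match yet)
Bit 6: prefix='00' -> emit 'l', reset
Bit 7: prefix='1' -> emit 'c', reset
Bit 8: prefix='0' (no match yet)

Answer: 3 c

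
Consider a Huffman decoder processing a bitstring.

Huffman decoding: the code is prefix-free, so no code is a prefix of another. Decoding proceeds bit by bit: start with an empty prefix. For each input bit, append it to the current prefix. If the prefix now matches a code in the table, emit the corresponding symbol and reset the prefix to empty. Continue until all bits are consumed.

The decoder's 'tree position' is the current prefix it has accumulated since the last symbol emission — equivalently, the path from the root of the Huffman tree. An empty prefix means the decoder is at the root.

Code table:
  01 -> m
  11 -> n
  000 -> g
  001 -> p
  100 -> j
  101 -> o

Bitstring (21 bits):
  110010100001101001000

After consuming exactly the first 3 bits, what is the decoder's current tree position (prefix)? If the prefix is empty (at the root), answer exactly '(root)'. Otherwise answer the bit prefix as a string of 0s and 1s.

Answer: 0

Derivation:
Bit 0: prefix='1' (no match yet)
Bit 1: prefix='11' -> emit 'n', reset
Bit 2: prefix='0' (no match yet)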